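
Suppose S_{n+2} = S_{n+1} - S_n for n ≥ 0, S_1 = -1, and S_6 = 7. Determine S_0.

7

Let S_0 = y.
S_2 = -1 - y
S_3 = -y
S_4 = 1
S_5 = 1 + y
S_6 = y
So y = 7, giving y = 7.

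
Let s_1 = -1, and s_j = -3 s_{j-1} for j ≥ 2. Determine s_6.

s_2 = -3·(-1) = 3
s_3 = -3·3 = -9
s_4 = -3·(-9) = 27
s_5 = -3·27 = -81
s_6 = -3·(-81) = 243

243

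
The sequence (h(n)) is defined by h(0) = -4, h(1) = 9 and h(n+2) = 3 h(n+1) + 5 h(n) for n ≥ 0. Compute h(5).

h(2) = 3·9 + 5·(-4) = 7
h(3) = 3·7 + 5·9 = 66
h(4) = 3·66 + 5·7 = 233
h(5) = 3·233 + 5·66 = 1029

1029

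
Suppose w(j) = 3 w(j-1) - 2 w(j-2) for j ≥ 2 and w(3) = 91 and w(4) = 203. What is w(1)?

7

Rearranging, w(j-2) = (w(j) - 3 w(j-1)) / -2.
w(2) = (203 - 3·91) / -2 = -70/-2 = 35
w(1) = (91 - 3·35) / -2 = -14/-2 = 7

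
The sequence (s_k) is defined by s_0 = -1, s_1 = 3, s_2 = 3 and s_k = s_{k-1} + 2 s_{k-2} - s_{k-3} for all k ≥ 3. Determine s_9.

295

s_3 = 3 + 2·3 - (-1) = 10
s_4 = 10 + 2·3 - 3 = 13
s_5 = 13 + 2·10 - 3 = 30
s_6 = 30 + 2·13 - 10 = 46
s_7 = 46 + 2·30 - 13 = 93
s_8 = 93 + 2·46 - 30 = 155
s_9 = 155 + 2·93 - 46 = 295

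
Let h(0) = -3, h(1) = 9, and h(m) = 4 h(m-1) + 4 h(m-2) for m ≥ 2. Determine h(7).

70464

h(2) = 4·9 + 4·(-3) = 24
h(3) = 4·24 + 4·9 = 132
h(4) = 4·132 + 4·24 = 624
h(5) = 4·624 + 4·132 = 3024
h(6) = 4·3024 + 4·624 = 14592
h(7) = 4·14592 + 4·3024 = 70464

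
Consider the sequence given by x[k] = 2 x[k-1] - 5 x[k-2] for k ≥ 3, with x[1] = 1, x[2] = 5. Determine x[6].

-35

x[3] = 2·5 - 5·1 = 5
x[4] = 2·5 - 5·5 = -15
x[5] = 2·(-15) - 5·5 = -55
x[6] = 2·(-55) - 5·(-15) = -35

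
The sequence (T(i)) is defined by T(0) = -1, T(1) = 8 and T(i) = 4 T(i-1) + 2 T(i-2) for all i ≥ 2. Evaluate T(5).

T(2) = 4*8 + 2*(-1) = 30
T(3) = 4*30 + 2*8 = 136
T(4) = 4*136 + 2*30 = 604
T(5) = 4*604 + 2*136 = 2688

2688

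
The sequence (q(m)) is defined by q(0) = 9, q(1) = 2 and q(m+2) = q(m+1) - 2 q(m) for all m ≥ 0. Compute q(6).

q(2) = 2 - 2*9 = -16
q(3) = (-16) - 2*2 = -20
q(4) = (-20) - 2*(-16) = 12
q(5) = 12 - 2*(-20) = 52
q(6) = 52 - 2*12 = 28

28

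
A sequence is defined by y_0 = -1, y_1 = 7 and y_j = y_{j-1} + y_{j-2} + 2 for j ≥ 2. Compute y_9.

325

y_2 = 7 + (-1) + 2 = 8
y_3 = 8 + 7 + 2 = 17
y_4 = 17 + 8 + 2 = 27
y_5 = 27 + 17 + 2 = 46
y_6 = 46 + 27 + 2 = 75
y_7 = 75 + 46 + 2 = 123
y_8 = 123 + 75 + 2 = 200
y_9 = 200 + 123 + 2 = 325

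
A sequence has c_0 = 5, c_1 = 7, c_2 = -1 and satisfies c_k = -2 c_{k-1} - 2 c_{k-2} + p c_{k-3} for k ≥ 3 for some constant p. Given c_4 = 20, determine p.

c_3 = -12 + 5p
c_4 = 26 - 3p
So 26 - 3p = 20, giving p = 2.

2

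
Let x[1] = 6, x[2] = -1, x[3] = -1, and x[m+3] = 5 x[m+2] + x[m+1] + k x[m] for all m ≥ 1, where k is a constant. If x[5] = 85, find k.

4

x[4] = -6 + 6k
x[5] = -31 + 29k
So -31 + 29k = 85, giving k = 4.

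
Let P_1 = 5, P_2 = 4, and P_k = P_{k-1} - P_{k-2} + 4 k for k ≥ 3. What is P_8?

28

P_3 = 4 - 5 + 12 = 11
P_4 = 11 - 4 + 16 = 23
P_5 = 23 - 11 + 20 = 32
P_6 = 32 - 23 + 24 = 33
P_7 = 33 - 32 + 28 = 29
P_8 = 29 - 33 + 32 = 28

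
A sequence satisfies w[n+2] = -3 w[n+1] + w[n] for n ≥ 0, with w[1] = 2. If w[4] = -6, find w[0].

6

Let w[0] = y.
w[2] = -6 + y
w[3] = 20 - 3y
w[4] = -66 + 10y
So -66 + 10y = -6, giving y = 6.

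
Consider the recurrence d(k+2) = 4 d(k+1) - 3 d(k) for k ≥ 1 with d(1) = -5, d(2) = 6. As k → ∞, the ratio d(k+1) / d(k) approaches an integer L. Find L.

3

The characteristic equation is r^2 - 4r + 3 = 0, which factors as (r - 3)(r - 1) = 0.
So the roots are 3 and 1. Since |3| > |1| and the coefficient of 3^k is non-zero, the ratio tends to 3.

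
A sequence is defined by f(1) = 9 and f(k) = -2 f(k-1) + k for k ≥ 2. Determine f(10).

-4320

f(2) = -2*9 + 2 = -16
f(3) = -2*(-16) + 3 = 35
f(4) = -2*35 + 4 = -66
f(5) = -2*(-66) + 5 = 137
f(6) = -2*137 + 6 = -268
f(7) = -2*(-268) + 7 = 543
f(8) = -2*543 + 8 = -1078
f(9) = -2*(-1078) + 9 = 2165
f(10) = -2*2165 + 10 = -4320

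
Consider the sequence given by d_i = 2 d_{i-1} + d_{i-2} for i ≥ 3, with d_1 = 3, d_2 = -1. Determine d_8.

41

d_3 = 2·(-1) + 3 = 1
d_4 = 2·1 + (-1) = 1
d_5 = 2·1 + 1 = 3
d_6 = 2·3 + 1 = 7
d_7 = 2·7 + 3 = 17
d_8 = 2·17 + 7 = 41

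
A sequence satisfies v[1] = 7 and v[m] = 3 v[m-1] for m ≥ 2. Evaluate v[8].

v[2] = 3*7 = 21
v[3] = 3*21 = 63
v[4] = 3*63 = 189
v[5] = 3*189 = 567
v[6] = 3*567 = 1701
v[7] = 3*1701 = 5103
v[8] = 3*5103 = 15309

15309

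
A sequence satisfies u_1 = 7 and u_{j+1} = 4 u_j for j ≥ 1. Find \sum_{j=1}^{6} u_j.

9555

u_2 = 4·7 = 28
u_3 = 4·28 = 112
u_4 = 4·112 = 448
u_5 = 4·448 = 1792
u_6 = 4·1792 = 7168
Sum = 7 + 28 + 112 + 448 + 1792 + 7168 = 9555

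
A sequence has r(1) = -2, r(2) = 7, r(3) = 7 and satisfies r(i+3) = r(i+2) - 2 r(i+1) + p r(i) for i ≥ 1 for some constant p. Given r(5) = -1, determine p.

r(4) = -7 - 2p
r(5) = -21 + 5p
So -21 + 5p = -1, giving p = 4.

4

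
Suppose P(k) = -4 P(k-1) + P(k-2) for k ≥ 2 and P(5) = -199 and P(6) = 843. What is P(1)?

Rearranging, P(k-2) = P(k) + 4 P(k-1).
P(4) = 843 + 4*(-199) = 47
P(3) = -199 + 4*47 = -11
P(2) = 47 + 4*(-11) = 3
P(1) = -11 + 4*3 = 1

1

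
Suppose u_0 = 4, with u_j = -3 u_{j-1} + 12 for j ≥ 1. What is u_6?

u_1 = -3(4) + 12 = 0
u_2 = -3(0) + 12 = 12
u_3 = -3(12) + 12 = -24
u_4 = -3(-24) + 12 = 84
u_5 = -3(84) + 12 = -240
u_6 = -3(-240) + 12 = 732

732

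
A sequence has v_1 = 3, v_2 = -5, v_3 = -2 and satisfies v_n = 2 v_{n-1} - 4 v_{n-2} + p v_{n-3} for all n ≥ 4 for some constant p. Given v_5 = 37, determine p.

v_4 = 16 + 3p
v_5 = 40 + p
So 40 + p = 37, giving p = -3.

-3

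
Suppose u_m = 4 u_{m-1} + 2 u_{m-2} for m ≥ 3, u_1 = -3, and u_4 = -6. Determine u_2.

1

Let u_2 = x.
u_3 = -6 + 4x
u_4 = -24 + 18x
So -24 + 18x = -6, giving x = 1.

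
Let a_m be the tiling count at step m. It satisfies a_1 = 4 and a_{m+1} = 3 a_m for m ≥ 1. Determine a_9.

26244

a_2 = 3·4 = 12
a_3 = 3·12 = 36
a_4 = 3·36 = 108
a_5 = 3·108 = 324
a_6 = 3·324 = 972
a_7 = 3·972 = 2916
a_8 = 3·2916 = 8748
a_9 = 3·8748 = 26244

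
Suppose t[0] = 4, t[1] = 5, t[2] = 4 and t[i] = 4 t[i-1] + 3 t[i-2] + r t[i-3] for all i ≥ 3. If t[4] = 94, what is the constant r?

-2

t[3] = 31 + 4r
t[4] = 136 + 21r
So 136 + 21r = 94, giving r = -2.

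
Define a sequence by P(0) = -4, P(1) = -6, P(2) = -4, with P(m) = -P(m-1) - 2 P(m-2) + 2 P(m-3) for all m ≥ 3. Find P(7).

P(3) = -(-4) - 2·(-6) + 2·(-4) = 8
P(4) = -8 - 2·(-4) + 2·(-6) = -12
P(5) = -(-12) - 2·8 + 2·(-4) = -12
P(6) = -(-12) - 2·(-12) + 2·8 = 52
P(7) = -52 - 2·(-12) + 2·(-12) = -52

-52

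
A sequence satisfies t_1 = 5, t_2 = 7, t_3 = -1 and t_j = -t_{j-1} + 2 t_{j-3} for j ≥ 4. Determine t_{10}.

t_4 = -(-1) + 2·5 = 11
t_5 = -11 + 2·7 = 3
t_6 = -3 + 2·(-1) = -5
t_7 = -(-5) + 2·11 = 27
t_8 = -27 + 2·3 = -21
t_9 = -(-21) + 2·(-5) = 11
t_{10} = -11 + 2·27 = 43

43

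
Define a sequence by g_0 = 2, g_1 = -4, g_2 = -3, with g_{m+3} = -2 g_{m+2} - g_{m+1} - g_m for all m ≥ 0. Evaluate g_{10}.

g_3 = -2·(-3) - (-4) - 2 = 8
g_4 = -2·8 - (-3) - (-4) = -9
g_5 = -2·(-9) - 8 - (-3) = 13
g_6 = -2·13 - (-9) - 8 = -25
g_7 = -2·(-25) - 13 - (-9) = 46
g_8 = -2·46 - (-25) - 13 = -80
g_9 = -2·(-80) - 46 - (-25) = 139
g_{10} = -2·139 - (-80) - 46 = -244

-244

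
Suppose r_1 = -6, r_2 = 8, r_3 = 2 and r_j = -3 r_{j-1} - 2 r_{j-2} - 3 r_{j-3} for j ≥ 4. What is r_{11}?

r_4 = -3·2 - 2·8 - 3·(-6) = -4
r_5 = -3·(-4) - 2·2 - 3·8 = -16
r_6 = -3·(-16) - 2·(-4) - 3·2 = 50
r_7 = -3·50 - 2·(-16) - 3·(-4) = -106
r_8 = -3·(-106) - 2·50 - 3·(-16) = 266
r_9 = -3·266 - 2·(-106) - 3·50 = -736
r_{10} = -3·(-736) - 2·266 - 3·(-106) = 1994
r_{11} = -3·1994 - 2·(-736) - 3·266 = -5308

-5308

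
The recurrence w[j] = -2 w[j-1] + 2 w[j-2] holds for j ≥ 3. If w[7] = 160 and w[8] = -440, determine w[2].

Rearranging, w[j-2] = (w[j] + 2 w[j-1]) / 2.
w[6] = (-440 + 2(160)) / 2 = -120/2 = -60
w[5] = (160 + 2(-60)) / 2 = 40/2 = 20
w[4] = (-60 + 2(20)) / 2 = -20/2 = -10
w[3] = (20 + 2(-10)) / 2 = 0/2 = 0
w[2] = (-10 + 2(0)) / 2 = -10/2 = -5

-5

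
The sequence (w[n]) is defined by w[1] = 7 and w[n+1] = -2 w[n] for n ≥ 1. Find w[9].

1792

w[2] = -2(7) = -14
w[3] = -2(-14) = 28
w[4] = -2(28) = -56
w[5] = -2(-56) = 112
w[6] = -2(112) = -224
w[7] = -2(-224) = 448
w[8] = -2(448) = -896
w[9] = -2(-896) = 1792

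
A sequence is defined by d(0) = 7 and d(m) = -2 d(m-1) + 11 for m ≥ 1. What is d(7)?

d(1) = -2*7 + 11 = -3
d(2) = -2*(-3) + 11 = 17
d(3) = -2*17 + 11 = -23
d(4) = -2*(-23) + 11 = 57
d(5) = -2*57 + 11 = -103
d(6) = -2*(-103) + 11 = 217
d(7) = -2*217 + 11 = -423

-423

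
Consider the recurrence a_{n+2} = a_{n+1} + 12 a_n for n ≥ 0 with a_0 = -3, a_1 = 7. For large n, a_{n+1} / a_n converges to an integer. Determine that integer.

4

The characteristic equation is r^2 - r - 12 = 0, which factors as (r - 4)(r + 3) = 0.
So the roots are 4 and -3. Since |4| > |-3| and the coefficient of 4^n is non-zero, the ratio tends to 4.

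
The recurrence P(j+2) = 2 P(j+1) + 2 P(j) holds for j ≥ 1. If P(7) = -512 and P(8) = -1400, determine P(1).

Rearranging, P(j-2) = (P(j) - 2 P(j-1)) / 2.
P(6) = (-1400 - 2·(-512)) / 2 = -376/2 = -188
P(5) = (-512 - 2·(-188)) / 2 = -136/2 = -68
P(4) = (-188 - 2·(-68)) / 2 = -52/2 = -26
P(3) = (-68 - 2·(-26)) / 2 = -16/2 = -8
P(2) = (-26 - 2·(-8)) / 2 = -10/2 = -5
P(1) = (-8 - 2·(-5)) / 2 = 2/2 = 1

1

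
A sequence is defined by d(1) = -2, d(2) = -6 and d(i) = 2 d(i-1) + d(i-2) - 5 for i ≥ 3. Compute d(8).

d(3) = 2*(-6) + (-2) - 5 = -19
d(4) = 2*(-19) + (-6) - 5 = -49
d(5) = 2*(-49) + (-19) - 5 = -122
d(6) = 2*(-122) + (-49) - 5 = -298
d(7) = 2*(-298) + (-122) - 5 = -723
d(8) = 2*(-723) + (-298) - 5 = -1749

-1749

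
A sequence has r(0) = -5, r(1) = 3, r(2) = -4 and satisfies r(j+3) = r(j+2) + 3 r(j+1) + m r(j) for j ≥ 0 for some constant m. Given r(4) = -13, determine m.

3

r(3) = 5 - 5m
r(4) = -7 - 2m
So -7 - 2m = -13, giving m = 3.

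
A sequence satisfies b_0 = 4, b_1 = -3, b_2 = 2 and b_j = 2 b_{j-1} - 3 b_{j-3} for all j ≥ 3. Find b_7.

-11

b_3 = 2*2 - 3*4 = -8
b_4 = 2*(-8) - 3*(-3) = -7
b_5 = 2*(-7) - 3*2 = -20
b_6 = 2*(-20) - 3*(-8) = -16
b_7 = 2*(-16) - 3*(-7) = -11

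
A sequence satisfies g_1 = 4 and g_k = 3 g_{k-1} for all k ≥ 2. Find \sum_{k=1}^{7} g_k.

g_2 = 3·4 = 12
g_3 = 3·12 = 36
g_4 = 3·36 = 108
g_5 = 3·108 = 324
g_6 = 3·324 = 972
g_7 = 3·972 = 2916
Sum = 4 + 12 + 36 + 108 + 324 + 972 + 2916 = 4372

4372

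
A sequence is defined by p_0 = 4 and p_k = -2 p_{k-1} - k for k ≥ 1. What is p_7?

-543

p_1 = -2*4 - 1 = -9
p_2 = -2*(-9) - 2 = 16
p_3 = -2*16 - 3 = -35
p_4 = -2*(-35) - 4 = 66
p_5 = -2*66 - 5 = -137
p_6 = -2*(-137) - 6 = 268
p_7 = -2*268 - 7 = -543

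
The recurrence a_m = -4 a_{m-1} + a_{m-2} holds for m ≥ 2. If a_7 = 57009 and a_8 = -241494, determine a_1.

9

Rearranging, a_{m-2} = a_m + 4 a_{m-1}.
a_6 = -241494 + 4*57009 = -13458
a_5 = 57009 + 4*(-13458) = 3177
a_4 = -13458 + 4*3177 = -750
a_3 = 3177 + 4*(-750) = 177
a_2 = -750 + 4*177 = -42
a_1 = 177 + 4*(-42) = 9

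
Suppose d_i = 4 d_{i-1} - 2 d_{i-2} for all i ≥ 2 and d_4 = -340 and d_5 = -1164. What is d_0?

Rearranging, d_{i-2} = (d_i - 4 d_{i-1}) / -2.
d_3 = (-1164 - 4(-340)) / -2 = 196/-2 = -98
d_2 = (-340 - 4(-98)) / -2 = 52/-2 = -26
d_1 = (-98 - 4(-26)) / -2 = 6/-2 = -3
d_0 = (-26 - 4(-3)) / -2 = -14/-2 = 7

7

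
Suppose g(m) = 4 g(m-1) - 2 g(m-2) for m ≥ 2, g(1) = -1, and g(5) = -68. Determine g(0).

Let g(0) = y.
g(2) = -4 - 2y
g(3) = -14 - 8y
g(4) = -48 - 28y
g(5) = -164 - 96y
So -164 - 96y = -68, giving y = -1.

-1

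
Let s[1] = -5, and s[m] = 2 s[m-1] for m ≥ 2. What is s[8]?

s[2] = 2·(-5) = -10
s[3] = 2·(-10) = -20
s[4] = 2·(-20) = -40
s[5] = 2·(-40) = -80
s[6] = 2·(-80) = -160
s[7] = 2·(-160) = -320
s[8] = 2·(-320) = -640

-640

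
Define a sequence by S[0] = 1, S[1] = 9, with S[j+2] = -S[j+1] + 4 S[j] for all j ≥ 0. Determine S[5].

S[2] = -9 + 4(1) = -5
S[3] = -(-5) + 4(9) = 41
S[4] = -41 + 4(-5) = -61
S[5] = -(-61) + 4(41) = 225

225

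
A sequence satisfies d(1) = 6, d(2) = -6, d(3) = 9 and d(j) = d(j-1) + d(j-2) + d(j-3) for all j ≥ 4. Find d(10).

d(4) = 9 + (-6) + 6 = 9
d(5) = 9 + 9 + (-6) = 12
d(6) = 12 + 9 + 9 = 30
d(7) = 30 + 12 + 9 = 51
d(8) = 51 + 30 + 12 = 93
d(9) = 93 + 51 + 30 = 174
d(10) = 174 + 93 + 51 = 318

318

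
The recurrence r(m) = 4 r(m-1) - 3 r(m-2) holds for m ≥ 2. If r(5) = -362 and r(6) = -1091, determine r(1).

-2

Rearranging, r(m-2) = (r(m) - 4 r(m-1)) / -3.
r(4) = (-1091 - 4·(-362)) / -3 = 357/-3 = -119
r(3) = (-362 - 4·(-119)) / -3 = 114/-3 = -38
r(2) = (-119 - 4·(-38)) / -3 = 33/-3 = -11
r(1) = (-38 - 4·(-11)) / -3 = 6/-3 = -2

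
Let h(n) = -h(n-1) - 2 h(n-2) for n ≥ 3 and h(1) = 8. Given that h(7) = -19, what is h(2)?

7

Let h(2) = v.
h(3) = -16 - v
h(4) = 16 - v
h(5) = 16 + 3v
h(6) = -48 - v
h(7) = 16 - 5v
So 16 - 5v = -19, giving v = 7.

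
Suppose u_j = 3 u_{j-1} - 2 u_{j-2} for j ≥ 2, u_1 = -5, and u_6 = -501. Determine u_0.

3

Let u_0 = y.
u_2 = -15 - 2y
u_3 = -35 - 6y
u_4 = -75 - 14y
u_5 = -155 - 30y
u_6 = -315 - 62y
So -315 - 62y = -501, giving y = 3.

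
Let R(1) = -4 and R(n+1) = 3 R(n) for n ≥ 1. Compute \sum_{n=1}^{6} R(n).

-1456

R(2) = 3·(-4) = -12
R(3) = 3·(-12) = -36
R(4) = 3·(-36) = -108
R(5) = 3·(-108) = -324
R(6) = 3·(-324) = -972
Sum = (-4) + (-12) + (-36) + (-108) + (-324) + (-972) = -1456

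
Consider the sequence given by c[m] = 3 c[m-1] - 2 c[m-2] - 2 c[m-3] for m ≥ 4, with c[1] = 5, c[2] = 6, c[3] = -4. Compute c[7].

c[4] = 3(-4) - 2(6) - 2(5) = -34
c[5] = 3(-34) - 2(-4) - 2(6) = -106
c[6] = 3(-106) - 2(-34) - 2(-4) = -242
c[7] = 3(-242) - 2(-106) - 2(-34) = -446

-446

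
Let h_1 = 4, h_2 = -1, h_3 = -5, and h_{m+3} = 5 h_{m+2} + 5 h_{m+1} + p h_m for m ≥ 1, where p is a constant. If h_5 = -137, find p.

h_4 = -30 + 4p
h_5 = -175 + 19p
So -175 + 19p = -137, giving p = 2.

2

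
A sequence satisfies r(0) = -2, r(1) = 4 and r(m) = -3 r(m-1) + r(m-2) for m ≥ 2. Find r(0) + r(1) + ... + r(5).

384

r(2) = -3·4 + (-2) = -14
r(3) = -3·(-14) + 4 = 46
r(4) = -3·46 + (-14) = -152
r(5) = -3·(-152) + 46 = 502
Sum = (-2) + 4 + (-14) + 46 + (-152) + 502 = 384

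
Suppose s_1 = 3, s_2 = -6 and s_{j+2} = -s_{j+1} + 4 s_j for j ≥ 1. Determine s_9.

s_3 = -(-6) + 4*3 = 18
s_4 = -18 + 4*(-6) = -42
s_5 = -(-42) + 4*18 = 114
s_6 = -114 + 4*(-42) = -282
s_7 = -(-282) + 4*114 = 738
s_8 = -738 + 4*(-282) = -1866
s_9 = -(-1866) + 4*738 = 4818

4818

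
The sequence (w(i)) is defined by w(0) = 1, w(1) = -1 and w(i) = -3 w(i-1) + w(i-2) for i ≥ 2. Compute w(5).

-142

w(2) = -3(-1) + 1 = 4
w(3) = -3(4) + (-1) = -13
w(4) = -3(-13) + 4 = 43
w(5) = -3(43) + (-13) = -142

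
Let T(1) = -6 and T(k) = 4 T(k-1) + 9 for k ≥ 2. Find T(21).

-3298534883331

The fixed point is 9/(1 - 4) = -3, so T(k) + 3 = 4(T(k-1) + 3).
Hence T(k) = -3·4^{k-1} - 3.
T(21) = -3·4^{20} - 3 = -3·1099511627776 - 3 = -3298534883331.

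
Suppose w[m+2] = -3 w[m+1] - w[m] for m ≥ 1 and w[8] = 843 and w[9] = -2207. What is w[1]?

-2

Rearranging, w[m-2] = -(w[m] + 3 w[m-1]).
w[7] = -(-2207 + 3*843) = -322
w[6] = -(843 + 3*(-322)) = 123
w[5] = -(-322 + 3*123) = -47
w[4] = -(123 + 3*(-47)) = 18
w[3] = -(-47 + 3*18) = -7
w[2] = -(18 + 3*(-7)) = 3
w[1] = -(-7 + 3*3) = -2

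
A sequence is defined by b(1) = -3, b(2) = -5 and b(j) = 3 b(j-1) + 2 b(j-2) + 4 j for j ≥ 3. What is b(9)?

b(3) = 3·(-5) + 2·(-3) + 12 = -9
b(4) = 3·(-9) + 2·(-5) + 16 = -21
b(5) = 3·(-21) + 2·(-9) + 20 = -61
b(6) = 3·(-61) + 2·(-21) + 24 = -201
b(7) = 3·(-201) + 2·(-61) + 28 = -697
b(8) = 3·(-697) + 2·(-201) + 32 = -2461
b(9) = 3·(-2461) + 2·(-697) + 36 = -8741

-8741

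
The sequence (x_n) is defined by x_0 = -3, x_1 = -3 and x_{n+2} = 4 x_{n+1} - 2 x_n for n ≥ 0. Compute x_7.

x_2 = 4*(-3) - 2*(-3) = -6
x_3 = 4*(-6) - 2*(-3) = -18
x_4 = 4*(-18) - 2*(-6) = -60
x_5 = 4*(-60) - 2*(-18) = -204
x_6 = 4*(-204) - 2*(-60) = -696
x_7 = 4*(-696) - 2*(-204) = -2376

-2376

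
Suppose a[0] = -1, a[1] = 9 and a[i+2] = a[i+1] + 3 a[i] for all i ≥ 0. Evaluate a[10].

a[2] = 9 + 3(-1) = 6
a[3] = 6 + 3(9) = 33
a[4] = 33 + 3(6) = 51
a[5] = 51 + 3(33) = 150
a[6] = 150 + 3(51) = 303
a[7] = 303 + 3(150) = 753
a[8] = 753 + 3(303) = 1662
a[9] = 1662 + 3(753) = 3921
a[10] = 3921 + 3(1662) = 8907

8907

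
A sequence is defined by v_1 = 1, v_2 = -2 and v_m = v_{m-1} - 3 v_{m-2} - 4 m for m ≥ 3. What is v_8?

-194

v_3 = (-2) - 3*1 - 12 = -17
v_4 = (-17) - 3*(-2) - 16 = -27
v_5 = (-27) - 3*(-17) - 20 = 4
v_6 = 4 - 3*(-27) - 24 = 61
v_7 = 61 - 3*4 - 28 = 21
v_8 = 21 - 3*61 - 32 = -194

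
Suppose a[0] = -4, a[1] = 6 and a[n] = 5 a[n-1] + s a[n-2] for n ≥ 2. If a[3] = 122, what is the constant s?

2

a[2] = 30 - 4s
a[3] = 150 - 14s
So 150 - 14s = 122, giving s = 2.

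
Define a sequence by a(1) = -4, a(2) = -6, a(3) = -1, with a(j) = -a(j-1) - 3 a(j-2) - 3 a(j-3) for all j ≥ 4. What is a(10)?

a(4) = -(-1) - 3·(-6) - 3·(-4) = 31
a(5) = -31 - 3·(-1) - 3·(-6) = -10
a(6) = -(-10) - 3·31 - 3·(-1) = -80
a(7) = -(-80) - 3·(-10) - 3·31 = 17
a(8) = -17 - 3·(-80) - 3·(-10) = 253
a(9) = -253 - 3·17 - 3·(-80) = -64
a(10) = -(-64) - 3·253 - 3·17 = -746

-746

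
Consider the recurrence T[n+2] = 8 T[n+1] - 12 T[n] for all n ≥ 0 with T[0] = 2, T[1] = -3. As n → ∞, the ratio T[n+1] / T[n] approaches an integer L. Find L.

6

The characteristic equation is r^2 - 8r + 12 = 0, which factors as (r - 6)(r - 2) = 0.
So the roots are 6 and 2. Since |6| > |2| and the coefficient of 6^n is non-zero, the ratio tends to 6.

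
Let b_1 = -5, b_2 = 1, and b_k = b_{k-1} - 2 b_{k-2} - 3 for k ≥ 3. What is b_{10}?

b_3 = 1 - 2·(-5) - 3 = 8
b_4 = 8 - 2·1 - 3 = 3
b_5 = 3 - 2·8 - 3 = -16
b_6 = (-16) - 2·3 - 3 = -25
b_7 = (-25) - 2·(-16) - 3 = 4
b_8 = 4 - 2·(-25) - 3 = 51
b_9 = 51 - 2·4 - 3 = 40
b_{10} = 40 - 2·51 - 3 = -65

-65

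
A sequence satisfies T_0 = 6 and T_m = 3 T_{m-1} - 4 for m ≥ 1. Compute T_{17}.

The fixed point is -4/(1 - 3) = 2, so T_m - 2 = 3(T_{m-1} - 2).
Hence T_m = 4·3^m + 2.
T_{17} = 4·3^{17} + 2 = 4·129140163 + 2 = 516560654.

516560654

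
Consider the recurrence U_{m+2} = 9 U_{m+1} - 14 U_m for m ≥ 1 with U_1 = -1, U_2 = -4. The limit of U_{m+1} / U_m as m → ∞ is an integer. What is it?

The characteristic equation is r^2 - 9r + 14 = 0, which factors as (r - 7)(r - 2) = 0.
So the roots are 7 and 2. Since |7| > |2| and the coefficient of 7^m is non-zero, the ratio tends to 7.

7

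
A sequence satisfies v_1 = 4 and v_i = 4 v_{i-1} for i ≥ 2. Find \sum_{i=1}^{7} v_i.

21844

v_2 = 4*4 = 16
v_3 = 4*16 = 64
v_4 = 4*64 = 256
v_5 = 4*256 = 1024
v_6 = 4*1024 = 4096
v_7 = 4*4096 = 16384
Sum = 4 + 16 + 64 + 256 + 1024 + 4096 + 16384 = 21844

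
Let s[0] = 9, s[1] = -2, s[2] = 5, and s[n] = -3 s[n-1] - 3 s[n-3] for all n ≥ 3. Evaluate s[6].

s[3] = -3·5 - 3·9 = -42
s[4] = -3·(-42) - 3·(-2) = 132
s[5] = -3·132 - 3·5 = -411
s[6] = -3·(-411) - 3·(-42) = 1359

1359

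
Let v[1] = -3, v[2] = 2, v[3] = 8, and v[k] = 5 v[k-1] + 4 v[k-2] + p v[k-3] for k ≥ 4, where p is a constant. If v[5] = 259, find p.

v[4] = 48 - 3p
v[5] = 272 - 13p
So 272 - 13p = 259, giving p = 1.

1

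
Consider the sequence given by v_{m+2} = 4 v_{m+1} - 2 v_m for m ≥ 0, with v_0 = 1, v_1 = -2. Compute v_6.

-1448

v_2 = 4·(-2) - 2·1 = -10
v_3 = 4·(-10) - 2·(-2) = -36
v_4 = 4·(-36) - 2·(-10) = -124
v_5 = 4·(-124) - 2·(-36) = -424
v_6 = 4·(-424) - 2·(-124) = -1448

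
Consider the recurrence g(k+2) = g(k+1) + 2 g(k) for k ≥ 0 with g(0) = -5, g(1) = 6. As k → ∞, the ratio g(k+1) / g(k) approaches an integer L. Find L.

The characteristic equation is r^2 - r - 2 = 0, which factors as (r - 2)(r + 1) = 0.
So the roots are 2 and -1. Since |2| > |-1| and the coefficient of 2^k is non-zero, the ratio tends to 2.

2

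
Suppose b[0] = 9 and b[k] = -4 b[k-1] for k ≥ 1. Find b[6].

36864

b[1] = -4·9 = -36
b[2] = -4·(-36) = 144
b[3] = -4·144 = -576
b[4] = -4·(-576) = 2304
b[5] = -4·2304 = -9216
b[6] = -4·(-9216) = 36864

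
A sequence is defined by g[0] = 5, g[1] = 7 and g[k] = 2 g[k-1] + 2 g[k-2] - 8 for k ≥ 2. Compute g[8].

5416

g[2] = 2·7 + 2·5 - 8 = 16
g[3] = 2·16 + 2·7 - 8 = 38
g[4] = 2·38 + 2·16 - 8 = 100
g[5] = 2·100 + 2·38 - 8 = 268
g[6] = 2·268 + 2·100 - 8 = 728
g[7] = 2·728 + 2·268 - 8 = 1984
g[8] = 2·1984 + 2·728 - 8 = 5416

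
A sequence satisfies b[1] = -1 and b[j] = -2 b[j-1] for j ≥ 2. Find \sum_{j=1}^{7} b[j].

b[2] = -2*(-1) = 2
b[3] = -2*2 = -4
b[4] = -2*(-4) = 8
b[5] = -2*8 = -16
b[6] = -2*(-16) = 32
b[7] = -2*32 = -64
Sum = (-1) + 2 + (-4) + 8 + (-16) + 32 + (-64) = -43

-43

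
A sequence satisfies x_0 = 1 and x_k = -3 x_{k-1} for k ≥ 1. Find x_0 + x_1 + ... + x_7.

x_1 = -3(1) = -3
x_2 = -3(-3) = 9
x_3 = -3(9) = -27
x_4 = -3(-27) = 81
x_5 = -3(81) = -243
x_6 = -3(-243) = 729
x_7 = -3(729) = -2187
Sum = 1 + (-3) + 9 + (-27) + 81 + (-243) + 729 + (-2187) = -1640

-1640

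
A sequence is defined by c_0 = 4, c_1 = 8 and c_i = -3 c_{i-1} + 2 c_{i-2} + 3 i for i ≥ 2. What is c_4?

c_2 = -3(8) + 2(4) + 6 = -10
c_3 = -3(-10) + 2(8) + 9 = 55
c_4 = -3(55) + 2(-10) + 12 = -173

-173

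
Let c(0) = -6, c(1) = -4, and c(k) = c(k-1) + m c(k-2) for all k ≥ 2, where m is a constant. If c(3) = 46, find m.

c(2) = -4 - 6m
c(3) = -4 - 10m
So -4 - 10m = 46, giving m = -5.

-5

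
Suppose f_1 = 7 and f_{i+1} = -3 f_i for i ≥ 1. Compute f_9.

f_2 = -3·7 = -21
f_3 = -3·(-21) = 63
f_4 = -3·63 = -189
f_5 = -3·(-189) = 567
f_6 = -3·567 = -1701
f_7 = -3·(-1701) = 5103
f_8 = -3·5103 = -15309
f_9 = -3·(-15309) = 45927

45927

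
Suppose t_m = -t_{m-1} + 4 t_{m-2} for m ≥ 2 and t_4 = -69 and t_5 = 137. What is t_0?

Rearranging, t_{m-2} = (t_m + t_{m-1}) / 4.
t_3 = (137 + (-69)) / 4 = 68/4 = 17
t_2 = (-69 + 17) / 4 = -52/4 = -13
t_1 = (17 + (-13)) / 4 = 4/4 = 1
t_0 = (-13 + 1) / 4 = -12/4 = -3

-3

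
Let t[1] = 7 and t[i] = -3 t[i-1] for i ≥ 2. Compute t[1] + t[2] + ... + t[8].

-11480

t[2] = -3·7 = -21
t[3] = -3·(-21) = 63
t[4] = -3·63 = -189
t[5] = -3·(-189) = 567
t[6] = -3·567 = -1701
t[7] = -3·(-1701) = 5103
t[8] = -3·5103 = -15309
Sum = 7 + (-21) + 63 + (-189) + 567 + (-1701) + 5103 + (-15309) = -11480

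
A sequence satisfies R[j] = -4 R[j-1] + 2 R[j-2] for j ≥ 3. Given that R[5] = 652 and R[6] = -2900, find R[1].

7

Rearranging, R[j-2] = (R[j] + 4 R[j-1]) / 2.
R[4] = (-2900 + 4·652) / 2 = -292/2 = -146
R[3] = (652 + 4·(-146)) / 2 = 68/2 = 34
R[2] = (-146 + 4·34) / 2 = -10/2 = -5
R[1] = (34 + 4·(-5)) / 2 = 14/2 = 7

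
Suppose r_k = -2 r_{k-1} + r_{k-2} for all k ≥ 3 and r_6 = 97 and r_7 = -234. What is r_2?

Rearranging, r_{k-2} = r_k + 2 r_{k-1}.
r_5 = -234 + 2*97 = -40
r_4 = 97 + 2*(-40) = 17
r_3 = -40 + 2*17 = -6
r_2 = 17 + 2*(-6) = 5

5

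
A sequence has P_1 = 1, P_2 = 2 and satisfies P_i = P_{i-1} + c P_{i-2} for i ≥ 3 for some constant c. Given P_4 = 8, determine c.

2

P_3 = 2 + c
P_4 = 2 + 3c
So 2 + 3c = 8, giving c = 2.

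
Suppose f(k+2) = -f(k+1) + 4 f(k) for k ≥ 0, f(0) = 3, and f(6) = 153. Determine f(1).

Let f(1) = v.
f(2) = 12 - v
f(3) = -12 + 5v
f(4) = 60 - 9v
f(5) = -108 + 29v
f(6) = 348 - 65v
So 348 - 65v = 153, giving v = 3.

3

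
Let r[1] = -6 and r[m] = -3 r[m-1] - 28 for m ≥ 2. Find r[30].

-68630377364890

The fixed point is -28/(1 + 3) = -7, so r[m] + 7 = -3(r[m-1] + 7).
Hence r[m] = 1·(-3)^{m-1} - 7.
r[30] = 1·(-3)^{29} - 7 = 1·-68630377364883 - 7 = -68630377364890.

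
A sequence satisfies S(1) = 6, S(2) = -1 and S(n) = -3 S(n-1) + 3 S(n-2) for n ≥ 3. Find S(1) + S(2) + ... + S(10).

S(3) = -3*(-1) + 3*6 = 21
S(4) = -3*21 + 3*(-1) = -66
S(5) = -3*(-66) + 3*21 = 261
S(6) = -3*261 + 3*(-66) = -981
S(7) = -3*(-981) + 3*261 = 3726
S(8) = -3*3726 + 3*(-981) = -14121
S(9) = -3*(-14121) + 3*3726 = 53541
S(10) = -3*53541 + 3*(-14121) = -202986
Sum = 6 + (-1) + 21 + (-66) + 261 + (-981) + 3726 + (-14121) + 53541 + (-202986) = -160600

-160600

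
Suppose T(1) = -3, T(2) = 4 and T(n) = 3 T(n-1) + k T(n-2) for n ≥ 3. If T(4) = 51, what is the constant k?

-3

T(3) = 12 - 3k
T(4) = 36 - 5k
So 36 - 5k = 51, giving k = -3.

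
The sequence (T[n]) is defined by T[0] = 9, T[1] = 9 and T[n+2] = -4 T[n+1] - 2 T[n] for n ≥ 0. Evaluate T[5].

2340

T[2] = -4(9) - 2(9) = -54
T[3] = -4(-54) - 2(9) = 198
T[4] = -4(198) - 2(-54) = -684
T[5] = -4(-684) - 2(198) = 2340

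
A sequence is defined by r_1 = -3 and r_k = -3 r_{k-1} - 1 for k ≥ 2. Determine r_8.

6014

r_2 = -3·(-3) - 1 = 8
r_3 = -3·8 - 1 = -25
r_4 = -3·(-25) - 1 = 74
r_5 = -3·74 - 1 = -223
r_6 = -3·(-223) - 1 = 668
r_7 = -3·668 - 1 = -2005
r_8 = -3·(-2005) - 1 = 6014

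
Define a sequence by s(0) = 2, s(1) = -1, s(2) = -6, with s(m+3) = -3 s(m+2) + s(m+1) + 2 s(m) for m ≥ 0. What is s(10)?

-65455

s(3) = -3*(-6) + (-1) + 2*2 = 21
s(4) = -3*21 + (-6) + 2*(-1) = -71
s(5) = -3*(-71) + 21 + 2*(-6) = 222
s(6) = -3*222 + (-71) + 2*21 = -695
s(7) = -3*(-695) + 222 + 2*(-71) = 2165
s(8) = -3*2165 + (-695) + 2*222 = -6746
s(9) = -3*(-6746) + 2165 + 2*(-695) = 21013
s(10) = -3*21013 + (-6746) + 2*2165 = -65455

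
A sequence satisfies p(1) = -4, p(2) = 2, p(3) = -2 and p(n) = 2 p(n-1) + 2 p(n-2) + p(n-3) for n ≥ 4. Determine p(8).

-238

p(4) = 2(-2) + 2(2) + (-4) = -4
p(5) = 2(-4) + 2(-2) + 2 = -10
p(6) = 2(-10) + 2(-4) + (-2) = -30
p(7) = 2(-30) + 2(-10) + (-4) = -84
p(8) = 2(-84) + 2(-30) + (-10) = -238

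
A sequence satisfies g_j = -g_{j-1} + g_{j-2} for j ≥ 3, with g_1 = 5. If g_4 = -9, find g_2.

Let g_2 = v.
g_3 = 5 - v
g_4 = -5 + 2v
So -5 + 2v = -9, giving v = -2.

-2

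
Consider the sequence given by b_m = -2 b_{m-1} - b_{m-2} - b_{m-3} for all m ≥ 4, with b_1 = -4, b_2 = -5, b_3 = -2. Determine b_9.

b_4 = -2(-2) - (-5) - (-4) = 13
b_5 = -2(13) - (-2) - (-5) = -19
b_6 = -2(-19) - 13 - (-2) = 27
b_7 = -2(27) - (-19) - 13 = -48
b_8 = -2(-48) - 27 - (-19) = 88
b_9 = -2(88) - (-48) - 27 = -155

-155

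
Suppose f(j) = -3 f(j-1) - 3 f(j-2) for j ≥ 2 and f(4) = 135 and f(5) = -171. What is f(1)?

-7

Rearranging, f(j-2) = (f(j) + 3 f(j-1)) / -3.
f(3) = (-171 + 3*135) / -3 = 234/-3 = -78
f(2) = (135 + 3*(-78)) / -3 = -99/-3 = 33
f(1) = (-78 + 3*33) / -3 = 21/-3 = -7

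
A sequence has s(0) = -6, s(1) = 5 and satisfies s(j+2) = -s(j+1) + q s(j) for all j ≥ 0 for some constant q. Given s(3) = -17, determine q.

s(2) = -5 - 6q
s(3) = 5 + 11q
So 5 + 11q = -17, giving q = -2.

-2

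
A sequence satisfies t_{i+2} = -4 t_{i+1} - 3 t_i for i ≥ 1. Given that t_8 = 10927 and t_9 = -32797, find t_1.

3

Rearranging, t_{i-2} = (t_i + 4 t_{i-1}) / -3.
t_7 = (-32797 + 4*10927) / -3 = 10911/-3 = -3637
t_6 = (10927 + 4*(-3637)) / -3 = -3621/-3 = 1207
t_5 = (-3637 + 4*1207) / -3 = 1191/-3 = -397
t_4 = (1207 + 4*(-397)) / -3 = -381/-3 = 127
t_3 = (-397 + 4*127) / -3 = 111/-3 = -37
t_2 = (127 + 4*(-37)) / -3 = -21/-3 = 7
t_1 = (-37 + 4*7) / -3 = -9/-3 = 3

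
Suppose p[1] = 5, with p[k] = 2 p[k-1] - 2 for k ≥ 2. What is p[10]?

p[2] = 2·5 - 2 = 8
p[3] = 2·8 - 2 = 14
p[4] = 2·14 - 2 = 26
p[5] = 2·26 - 2 = 50
p[6] = 2·50 - 2 = 98
p[7] = 2·98 - 2 = 194
p[8] = 2·194 - 2 = 386
p[9] = 2·386 - 2 = 770
p[10] = 2·770 - 2 = 1538

1538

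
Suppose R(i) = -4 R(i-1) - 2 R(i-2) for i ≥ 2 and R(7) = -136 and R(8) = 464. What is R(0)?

5

Rearranging, R(i-2) = (R(i) + 4 R(i-1)) / -2.
R(6) = (464 + 4*(-136)) / -2 = -80/-2 = 40
R(5) = (-136 + 4*40) / -2 = 24/-2 = -12
R(4) = (40 + 4*(-12)) / -2 = -8/-2 = 4
R(3) = (-12 + 4*4) / -2 = 4/-2 = -2
R(2) = (4 + 4*(-2)) / -2 = -4/-2 = 2
R(1) = (-2 + 4*2) / -2 = 6/-2 = -3
R(0) = (2 + 4*(-3)) / -2 = -10/-2 = 5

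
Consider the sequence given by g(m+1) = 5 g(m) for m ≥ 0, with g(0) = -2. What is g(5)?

-6250

g(1) = 5(-2) = -10
g(2) = 5(-10) = -50
g(3) = 5(-50) = -250
g(4) = 5(-250) = -1250
g(5) = 5(-1250) = -6250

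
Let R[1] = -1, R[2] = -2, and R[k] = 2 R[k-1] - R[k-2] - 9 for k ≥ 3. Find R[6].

-96

R[3] = 2*(-2) - (-1) - 9 = -12
R[4] = 2*(-12) - (-2) - 9 = -31
R[5] = 2*(-31) - (-12) - 9 = -59
R[6] = 2*(-59) - (-31) - 9 = -96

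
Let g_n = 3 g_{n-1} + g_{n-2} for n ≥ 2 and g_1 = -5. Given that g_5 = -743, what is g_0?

-6

Let g_0 = z.
g_2 = -15 + z
g_3 = -50 + 3z
g_4 = -165 + 10z
g_5 = -545 + 33z
So -545 + 33z = -743, giving z = -6.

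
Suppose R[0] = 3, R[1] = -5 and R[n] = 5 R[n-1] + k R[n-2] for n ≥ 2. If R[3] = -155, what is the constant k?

-3

R[2] = -25 + 3k
R[3] = -125 + 10k
So -125 + 10k = -155, giving k = -3.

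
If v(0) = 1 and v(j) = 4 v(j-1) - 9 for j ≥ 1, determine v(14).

The fixed point is -9/(1 - 4) = 3, so v(j) - 3 = 4(v(j-1) - 3).
Hence v(j) = -2·4^j + 3.
v(14) = -2·4^{14} + 3 = -2·268435456 + 3 = -536870909.

-536870909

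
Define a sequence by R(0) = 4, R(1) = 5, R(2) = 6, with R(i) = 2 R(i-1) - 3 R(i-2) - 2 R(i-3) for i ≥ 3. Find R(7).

R(3) = 2(6) - 3(5) - 2(4) = -11
R(4) = 2(-11) - 3(6) - 2(5) = -50
R(5) = 2(-50) - 3(-11) - 2(6) = -79
R(6) = 2(-79) - 3(-50) - 2(-11) = 14
R(7) = 2(14) - 3(-79) - 2(-50) = 365

365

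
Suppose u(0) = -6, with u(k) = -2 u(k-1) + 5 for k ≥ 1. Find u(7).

u(1) = -2*(-6) + 5 = 17
u(2) = -2*17 + 5 = -29
u(3) = -2*(-29) + 5 = 63
u(4) = -2*63 + 5 = -121
u(5) = -2*(-121) + 5 = 247
u(6) = -2*247 + 5 = -489
u(7) = -2*(-489) + 5 = 983

983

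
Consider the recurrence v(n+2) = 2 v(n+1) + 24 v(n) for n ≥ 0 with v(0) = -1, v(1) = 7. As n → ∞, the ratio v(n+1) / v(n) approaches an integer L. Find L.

The characteristic equation is r^2 - 2r - 24 = 0, which factors as (r - 6)(r + 4) = 0.
So the roots are 6 and -4. Since |6| > |-4| and the coefficient of 6^n is non-zero, the ratio tends to 6.

6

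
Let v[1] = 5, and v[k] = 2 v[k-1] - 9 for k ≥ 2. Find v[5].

-55

v[2] = 2(5) - 9 = 1
v[3] = 2(1) - 9 = -7
v[4] = 2(-7) - 9 = -23
v[5] = 2(-23) - 9 = -55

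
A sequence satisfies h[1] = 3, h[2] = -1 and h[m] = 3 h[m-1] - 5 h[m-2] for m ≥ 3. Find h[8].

1151

h[3] = 3*(-1) - 5*3 = -18
h[4] = 3*(-18) - 5*(-1) = -49
h[5] = 3*(-49) - 5*(-18) = -57
h[6] = 3*(-57) - 5*(-49) = 74
h[7] = 3*74 - 5*(-57) = 507
h[8] = 3*507 - 5*74 = 1151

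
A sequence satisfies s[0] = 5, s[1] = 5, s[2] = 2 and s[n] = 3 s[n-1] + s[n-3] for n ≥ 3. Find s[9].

10742

s[3] = 3(2) + 5 = 11
s[4] = 3(11) + 5 = 38
s[5] = 3(38) + 2 = 116
s[6] = 3(116) + 11 = 359
s[7] = 3(359) + 38 = 1115
s[8] = 3(1115) + 116 = 3461
s[9] = 3(3461) + 359 = 10742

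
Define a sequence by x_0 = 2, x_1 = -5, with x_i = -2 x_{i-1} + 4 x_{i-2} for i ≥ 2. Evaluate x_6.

1920

x_2 = -2·(-5) + 4·2 = 18
x_3 = -2·18 + 4·(-5) = -56
x_4 = -2·(-56) + 4·18 = 184
x_5 = -2·184 + 4·(-56) = -592
x_6 = -2·(-592) + 4·184 = 1920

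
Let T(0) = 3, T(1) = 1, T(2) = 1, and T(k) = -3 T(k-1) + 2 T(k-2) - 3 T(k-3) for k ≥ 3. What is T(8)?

T(3) = -3(1) + 2(1) - 3(3) = -10
T(4) = -3(-10) + 2(1) - 3(1) = 29
T(5) = -3(29) + 2(-10) - 3(1) = -110
T(6) = -3(-110) + 2(29) - 3(-10) = 418
T(7) = -3(418) + 2(-110) - 3(29) = -1561
T(8) = -3(-1561) + 2(418) - 3(-110) = 5849

5849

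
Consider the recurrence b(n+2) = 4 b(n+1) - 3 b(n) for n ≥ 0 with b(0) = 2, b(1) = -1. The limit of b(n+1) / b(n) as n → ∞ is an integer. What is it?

3

The characteristic equation is r^2 - 4r + 3 = 0, which factors as (r - 3)(r - 1) = 0.
So the roots are 3 and 1. Since |3| > |1| and the coefficient of 3^n is non-zero, the ratio tends to 3.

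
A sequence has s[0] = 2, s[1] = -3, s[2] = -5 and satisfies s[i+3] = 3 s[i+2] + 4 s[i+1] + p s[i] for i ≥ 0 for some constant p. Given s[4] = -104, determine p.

s[3] = -27 + 2p
s[4] = -101 + 3p
So -101 + 3p = -104, giving p = -1.

-1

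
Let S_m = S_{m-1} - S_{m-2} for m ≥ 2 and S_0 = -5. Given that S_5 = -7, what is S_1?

Let S_1 = w.
S_2 = 5 + w
S_3 = 5
S_4 = -w
S_5 = -5 - w
So -5 - w = -7, giving w = 2.

2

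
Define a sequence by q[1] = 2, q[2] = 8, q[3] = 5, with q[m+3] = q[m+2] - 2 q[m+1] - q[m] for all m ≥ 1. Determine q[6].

-10

q[4] = 5 - 2(8) - 2 = -13
q[5] = (-13) - 2(5) - 8 = -31
q[6] = (-31) - 2(-13) - 5 = -10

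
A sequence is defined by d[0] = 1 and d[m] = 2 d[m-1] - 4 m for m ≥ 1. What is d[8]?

-1752

d[1] = 2*1 - 4 = -2
d[2] = 2*(-2) - 8 = -12
d[3] = 2*(-12) - 12 = -36
d[4] = 2*(-36) - 16 = -88
d[5] = 2*(-88) - 20 = -196
d[6] = 2*(-196) - 24 = -416
d[7] = 2*(-416) - 28 = -860
d[8] = 2*(-860) - 32 = -1752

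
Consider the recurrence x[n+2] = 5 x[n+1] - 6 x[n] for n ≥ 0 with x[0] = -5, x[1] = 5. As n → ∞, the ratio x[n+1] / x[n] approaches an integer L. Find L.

The characteristic equation is r^2 - 5r + 6 = 0, which factors as (r - 3)(r - 2) = 0.
So the roots are 3 and 2. Since |3| > |2| and the coefficient of 3^n is non-zero, the ratio tends to 3.

3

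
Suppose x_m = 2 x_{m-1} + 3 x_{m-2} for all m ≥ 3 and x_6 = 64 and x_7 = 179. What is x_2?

Rearranging, x_{m-2} = (x_m - 2 x_{m-1}) / 3.
x_5 = (179 - 2*64) / 3 = 51/3 = 17
x_4 = (64 - 2*17) / 3 = 30/3 = 10
x_3 = (17 - 2*10) / 3 = -3/3 = -1
x_2 = (10 - 2*(-1)) / 3 = 12/3 = 4

4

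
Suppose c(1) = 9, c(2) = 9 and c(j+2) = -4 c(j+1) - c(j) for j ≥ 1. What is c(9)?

-123975

c(3) = -4(9) - 9 = -45
c(4) = -4(-45) - 9 = 171
c(5) = -4(171) - (-45) = -639
c(6) = -4(-639) - 171 = 2385
c(7) = -4(2385) - (-639) = -8901
c(8) = -4(-8901) - 2385 = 33219
c(9) = -4(33219) - (-8901) = -123975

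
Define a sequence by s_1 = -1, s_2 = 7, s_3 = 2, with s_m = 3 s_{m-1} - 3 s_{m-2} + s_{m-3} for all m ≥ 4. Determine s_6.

s_4 = 3(2) - 3(7) + (-1) = -16
s_5 = 3(-16) - 3(2) + 7 = -47
s_6 = 3(-47) - 3(-16) + 2 = -91

-91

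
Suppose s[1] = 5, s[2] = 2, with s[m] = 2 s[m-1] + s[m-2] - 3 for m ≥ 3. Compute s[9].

797

s[3] = 2·2 + 5 - 3 = 6
s[4] = 2·6 + 2 - 3 = 11
s[5] = 2·11 + 6 - 3 = 25
s[6] = 2·25 + 11 - 3 = 58
s[7] = 2·58 + 25 - 3 = 138
s[8] = 2·138 + 58 - 3 = 331
s[9] = 2·331 + 138 - 3 = 797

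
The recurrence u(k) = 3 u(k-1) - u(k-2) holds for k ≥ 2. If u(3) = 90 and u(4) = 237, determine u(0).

-6

Rearranging, u(k-2) = -(u(k) - 3 u(k-1)).
u(2) = -(237 - 3(90)) = 33
u(1) = -(90 - 3(33)) = 9
u(0) = -(33 - 3(9)) = -6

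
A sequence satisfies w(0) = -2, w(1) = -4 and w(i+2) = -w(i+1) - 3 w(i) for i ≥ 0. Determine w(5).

26

w(2) = -(-4) - 3·(-2) = 10
w(3) = -10 - 3·(-4) = 2
w(4) = -2 - 3·10 = -32
w(5) = -(-32) - 3·2 = 26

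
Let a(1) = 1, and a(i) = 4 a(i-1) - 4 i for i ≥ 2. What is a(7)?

-8636

a(2) = 4·1 - 8 = -4
a(3) = 4·(-4) - 12 = -28
a(4) = 4·(-28) - 16 = -128
a(5) = 4·(-128) - 20 = -532
a(6) = 4·(-532) - 24 = -2152
a(7) = 4·(-2152) - 28 = -8636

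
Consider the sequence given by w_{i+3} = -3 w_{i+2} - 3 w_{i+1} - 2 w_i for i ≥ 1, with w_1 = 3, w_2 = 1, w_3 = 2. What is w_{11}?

2053

w_4 = -3(2) - 3(1) - 2(3) = -15
w_5 = -3(-15) - 3(2) - 2(1) = 37
w_6 = -3(37) - 3(-15) - 2(2) = -70
w_7 = -3(-70) - 3(37) - 2(-15) = 129
w_8 = -3(129) - 3(-70) - 2(37) = -251
w_9 = -3(-251) - 3(129) - 2(-70) = 506
w_{10} = -3(506) - 3(-251) - 2(129) = -1023
w_{11} = -3(-1023) - 3(506) - 2(-251) = 2053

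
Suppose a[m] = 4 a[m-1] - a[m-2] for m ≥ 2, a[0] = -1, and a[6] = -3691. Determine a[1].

-5

Let a[1] = z.
a[2] = 1 + 4z
a[3] = 4 + 15z
a[4] = 15 + 56z
a[5] = 56 + 209z
a[6] = 209 + 780z
So 209 + 780z = -3691, giving z = -5.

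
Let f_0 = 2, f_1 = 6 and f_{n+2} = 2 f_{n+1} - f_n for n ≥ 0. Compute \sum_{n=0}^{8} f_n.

162

f_2 = 2(6) - 2 = 10
f_3 = 2(10) - 6 = 14
f_4 = 2(14) - 10 = 18
f_5 = 2(18) - 14 = 22
f_6 = 2(22) - 18 = 26
f_7 = 2(26) - 22 = 30
f_8 = 2(30) - 26 = 34
Sum = 2 + 6 + 10 + 14 + 18 + 22 + 26 + 30 + 34 = 162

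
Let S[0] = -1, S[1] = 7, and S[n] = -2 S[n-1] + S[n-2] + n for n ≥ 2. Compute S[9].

6815

S[2] = -2(7) + (-1) + 2 = -13
S[3] = -2(-13) + 7 + 3 = 36
S[4] = -2(36) + (-13) + 4 = -81
S[5] = -2(-81) + 36 + 5 = 203
S[6] = -2(203) + (-81) + 6 = -481
S[7] = -2(-481) + 203 + 7 = 1172
S[8] = -2(1172) + (-481) + 8 = -2817
S[9] = -2(-2817) + 1172 + 9 = 6815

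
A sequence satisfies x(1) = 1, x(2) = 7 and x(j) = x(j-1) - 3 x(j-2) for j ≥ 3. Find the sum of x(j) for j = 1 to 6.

x(3) = 7 - 3·1 = 4
x(4) = 4 - 3·7 = -17
x(5) = (-17) - 3·4 = -29
x(6) = (-29) - 3·(-17) = 22
Sum = 1 + 7 + 4 + (-17) + (-29) + 22 = -12

-12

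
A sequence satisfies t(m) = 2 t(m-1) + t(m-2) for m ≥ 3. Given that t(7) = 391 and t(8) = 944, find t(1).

-1

Rearranging, t(m-2) = t(m) - 2 t(m-1).
t(6) = 944 - 2(391) = 162
t(5) = 391 - 2(162) = 67
t(4) = 162 - 2(67) = 28
t(3) = 67 - 2(28) = 11
t(2) = 28 - 2(11) = 6
t(1) = 11 - 2(6) = -1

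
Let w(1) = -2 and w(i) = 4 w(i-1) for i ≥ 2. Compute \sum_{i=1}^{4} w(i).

-170

w(2) = 4·(-2) = -8
w(3) = 4·(-8) = -32
w(4) = 4·(-32) = -128
Sum = (-2) + (-8) + (-32) + (-128) = -170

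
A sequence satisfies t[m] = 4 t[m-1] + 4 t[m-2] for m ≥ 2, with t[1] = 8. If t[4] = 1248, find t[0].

6

Let t[0] = v.
t[2] = 32 + 4v
t[3] = 160 + 16v
t[4] = 768 + 80v
So 768 + 80v = 1248, giving v = 6.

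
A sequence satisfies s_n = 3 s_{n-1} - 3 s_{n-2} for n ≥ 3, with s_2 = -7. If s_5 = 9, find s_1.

-4

Let s_1 = w.
s_3 = -21 - 3w
s_4 = -42 - 9w
s_5 = -63 - 18w
So -63 - 18w = 9, giving w = -4.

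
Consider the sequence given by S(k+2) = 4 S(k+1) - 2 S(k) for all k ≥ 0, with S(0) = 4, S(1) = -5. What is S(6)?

-4112

S(2) = 4(-5) - 2(4) = -28
S(3) = 4(-28) - 2(-5) = -102
S(4) = 4(-102) - 2(-28) = -352
S(5) = 4(-352) - 2(-102) = -1204
S(6) = 4(-1204) - 2(-352) = -4112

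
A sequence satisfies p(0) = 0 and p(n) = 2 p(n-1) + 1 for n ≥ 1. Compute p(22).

The fixed point is 1/(1 - 2) = -1, so p(n) + 1 = 2(p(n-1) + 1).
Hence p(n) = 1·2^n - 1.
p(22) = 1·2^{22} - 1 = 1·4194304 - 1 = 4194303.

4194303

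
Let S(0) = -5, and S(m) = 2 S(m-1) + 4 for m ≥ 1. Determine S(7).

S(1) = 2*(-5) + 4 = -6
S(2) = 2*(-6) + 4 = -8
S(3) = 2*(-8) + 4 = -12
S(4) = 2*(-12) + 4 = -20
S(5) = 2*(-20) + 4 = -36
S(6) = 2*(-36) + 4 = -68
S(7) = 2*(-68) + 4 = -132

-132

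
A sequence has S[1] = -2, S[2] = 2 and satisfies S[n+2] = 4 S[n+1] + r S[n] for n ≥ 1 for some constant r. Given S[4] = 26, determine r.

1

S[3] = 8 - 2r
S[4] = 32 - 6r
So 32 - 6r = 26, giving r = 1.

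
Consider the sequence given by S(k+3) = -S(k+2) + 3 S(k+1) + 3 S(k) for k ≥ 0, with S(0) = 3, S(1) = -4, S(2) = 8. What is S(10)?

608

S(3) = -8 + 3·(-4) + 3·3 = -11
S(4) = -(-11) + 3·8 + 3·(-4) = 23
S(5) = -23 + 3·(-11) + 3·8 = -32
S(6) = -(-32) + 3·23 + 3·(-11) = 68
S(7) = -68 + 3·(-32) + 3·23 = -95
S(8) = -(-95) + 3·68 + 3·(-32) = 203
S(9) = -203 + 3·(-95) + 3·68 = -284
S(10) = -(-284) + 3·203 + 3·(-95) = 608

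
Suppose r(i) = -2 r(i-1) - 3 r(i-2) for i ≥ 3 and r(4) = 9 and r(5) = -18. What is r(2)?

Rearranging, r(i-2) = (r(i) + 2 r(i-1)) / -3.
r(3) = (-18 + 2·9) / -3 = 0/-3 = 0
r(2) = (9 + 2·0) / -3 = 9/-3 = -3

-3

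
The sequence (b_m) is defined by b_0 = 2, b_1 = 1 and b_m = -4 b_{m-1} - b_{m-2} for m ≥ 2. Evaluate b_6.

b_2 = -4·1 - 2 = -6
b_3 = -4·(-6) - 1 = 23
b_4 = -4·23 - (-6) = -86
b_5 = -4·(-86) - 23 = 321
b_6 = -4·321 - (-86) = -1198

-1198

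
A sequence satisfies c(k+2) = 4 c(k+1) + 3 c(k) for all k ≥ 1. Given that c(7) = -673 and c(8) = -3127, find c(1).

Rearranging, c(k-2) = (c(k) - 4 c(k-1)) / 3.
c(6) = (-3127 - 4*(-673)) / 3 = -435/3 = -145
c(5) = (-673 - 4*(-145)) / 3 = -93/3 = -31
c(4) = (-145 - 4*(-31)) / 3 = -21/3 = -7
c(3) = (-31 - 4*(-7)) / 3 = -3/3 = -1
c(2) = (-7 - 4*(-1)) / 3 = -3/3 = -1
c(1) = (-1 - 4*(-1)) / 3 = 3/3 = 1

1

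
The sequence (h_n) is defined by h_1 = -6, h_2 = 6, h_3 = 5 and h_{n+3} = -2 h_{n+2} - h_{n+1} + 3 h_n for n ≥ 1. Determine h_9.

h_4 = -2·5 - 6 + 3·(-6) = -34
h_5 = -2·(-34) - 5 + 3·6 = 81
h_6 = -2·81 - (-34) + 3·5 = -113
h_7 = -2·(-113) - 81 + 3·(-34) = 43
h_8 = -2·43 - (-113) + 3·81 = 270
h_9 = -2·270 - 43 + 3·(-113) = -922

-922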